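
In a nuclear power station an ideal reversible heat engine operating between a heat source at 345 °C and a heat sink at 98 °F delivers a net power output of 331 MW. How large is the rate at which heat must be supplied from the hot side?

Q̇_H ≈ 663.6 MW

T_H = 345 °C → 345 + 273.15 = 618.15 K.
T_C = 98 °F → (98 − 32) × 5/9 = 36.67 °C = 309.82 K.
For a reversible engine, η = 1 − T_C/T_H = 1 − 309.82/618.15 = 0.4988.
Q_H = W/η = 331/0.4988 = 663.6 MW.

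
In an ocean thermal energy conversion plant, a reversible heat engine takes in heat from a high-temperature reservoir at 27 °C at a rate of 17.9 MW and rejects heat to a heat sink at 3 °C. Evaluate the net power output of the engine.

Ẇ ≈ 1.43 MW

T_H = 27 °C → 27 + 273.15 = 300.15 K.
T_C = 3 °C → 3 + 273.15 = 276.15 K.
For a reversible engine, η = 1 − T_C/T_H = 1 − 276.15/300.15 = 0.0800.
W = η·Q_H = 0.0800 × 17.9 = 1.43 MW.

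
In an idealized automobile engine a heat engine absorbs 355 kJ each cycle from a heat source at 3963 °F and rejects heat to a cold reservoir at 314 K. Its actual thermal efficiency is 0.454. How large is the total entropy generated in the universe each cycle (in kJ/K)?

ΔS_univ ≈ 0.473 kJ/K

T_H = 3963 °F → (3963 − 32) × 5/9 = 2183.89 °C = 2457.04 K.
W = η·Q_H = 0.454 × 355 = 161.2 kJ, so Q_C = Q_H − W = 193.8 kJ.
Entropy balance on the reservoirs: −Q_H/T_H = -0.1445 kJ/K, +Q_C/T_C = 0.6173 kJ/K.
ΔS_univ = −Q_H/T_H + Q_C/T_C = 0.473 kJ/K (> 0, since η = 0.454 < η_Carnot = 0.872).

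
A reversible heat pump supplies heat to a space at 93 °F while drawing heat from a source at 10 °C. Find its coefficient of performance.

T_H = 93 °F → (93 − 32) × 5/9 = 33.89 °C = 307.04 K.
T_C = 10 °C → 10 + 273.15 = 283.15 K.
For a reversible heat pump, COP_HP = T_H/(T_H − T_C) = 307.04/(307.04 − 283.15) = 12.9.

COP_HP ≈ 12.9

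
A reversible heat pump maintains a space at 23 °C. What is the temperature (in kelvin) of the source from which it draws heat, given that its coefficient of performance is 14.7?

T_H = 23 °C → 23 + 273.15 = 296.15 K.
COP_HP = T_H/(T_H − T_C) ⇒ T_C = T_H·(COP_HP − 1)/COP_HP = 296.15 × (14.7 − 1)/14.7 = 276 K.

T_C ≈ 276 K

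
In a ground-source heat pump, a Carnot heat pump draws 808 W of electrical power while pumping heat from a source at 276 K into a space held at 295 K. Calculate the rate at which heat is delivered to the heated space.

Q̇_H ≈ 12550 W

COP_HP = T_H/(T_H − T_C) = 295.00/19.00 = 15.5263.
Q_H = COP_HP · W = 15.5263 × 808 = 12550 W.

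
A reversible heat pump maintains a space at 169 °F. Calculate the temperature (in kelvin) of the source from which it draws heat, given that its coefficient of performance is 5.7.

T_H = 169 °F → (169 − 32) × 5/9 = 76.11 °C = 349.26 K.
COP_HP = T_H/(T_H − T_C) ⇒ T_C = T_H·(COP_HP − 1)/COP_HP = 349.26 × (5.7 − 1)/5.7 = 288 K.

T_C ≈ 288 K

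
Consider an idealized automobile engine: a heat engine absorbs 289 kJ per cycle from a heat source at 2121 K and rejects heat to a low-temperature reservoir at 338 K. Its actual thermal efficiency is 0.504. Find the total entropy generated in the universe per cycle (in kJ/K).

ΔS_univ ≈ 0.288 kJ/K

W = η·Q_H = 0.504 × 289 = 145.7 kJ, so Q_C = Q_H − W = 143.3 kJ.
The hot reservoir loses entropy Q_H/T_H = 289/2121.00 = 0.1363 kJ/K; the cold reservoir gains Q_C/T_C = 143.3/338.00 = 0.4241 kJ/K.
ΔS_univ = −Q_H/T_H + Q_C/T_C = 0.288 kJ/K (> 0, since η = 0.504 < η_Carnot = 0.841).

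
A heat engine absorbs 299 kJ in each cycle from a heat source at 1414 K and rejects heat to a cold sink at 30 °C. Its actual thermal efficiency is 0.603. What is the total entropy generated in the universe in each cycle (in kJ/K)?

ΔS_univ ≈ 0.1801 kJ/K

T_C = 30 °C → 30 + 273.15 = 303.15 K.
W = η·Q_H = 0.603 × 299 = 180.3 kJ, so Q_C = Q_H − W = 118.7 kJ.
Reservoir entropy changes: ΔS_H = −Q_H/T_H = −299/1414.00 = -0.2115 kJ/K and ΔS_C = +Q_C/T_C = 118.7/303.15 = 0.3916 kJ/K.
ΔS_univ = −Q_H/T_H + Q_C/T_C = 0.1801 kJ/K (> 0, since η = 0.603 < η_Carnot = 0.786).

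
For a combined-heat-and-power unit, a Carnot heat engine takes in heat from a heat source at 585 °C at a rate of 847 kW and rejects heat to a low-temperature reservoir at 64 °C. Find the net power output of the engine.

Ẇ ≈ 514.2 kW

T_H = 585 °C → 585 + 273.15 = 858.15 K.
T_C = 64 °C → 64 + 273.15 = 337.15 K.
η_rev = 1 − T_C/T_H = 1 − 337.15/858.15 = 0.6071.
W = η·Q_H = 0.6071 × 847 = 514.2 kW.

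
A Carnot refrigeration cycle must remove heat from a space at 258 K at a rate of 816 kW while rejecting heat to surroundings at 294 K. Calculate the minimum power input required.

Ẇ_in ≈ 114 kW

Carnot COP: COP_R = T_C/(T_H − T_C) = 258.00/36.00 = 7.1667.
W = Q_C/COP_R = 816/7.1667 = 114 kW.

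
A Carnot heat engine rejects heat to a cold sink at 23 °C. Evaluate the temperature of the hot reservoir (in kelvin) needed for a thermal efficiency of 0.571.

T_H ≈ 690 K

T_C = 23 °C → 23 + 273.15 = 296.15 K.
From η = 1 − T_C/T_H, solving for T_H gives T_H = T_C/(1 − η) = 296.15/(1 − 0.571) = 690 K.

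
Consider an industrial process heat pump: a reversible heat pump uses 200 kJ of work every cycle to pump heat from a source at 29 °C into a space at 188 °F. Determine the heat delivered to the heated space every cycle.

Q_H ≈ 1250 kJ

T_H = 188 °F → (188 − 32) × 5/9 = 86.67 °C = 359.82 K.
T_C = 29 °C → 29 + 273.15 = 302.15 K.
For a reversible heat pump, COP_HP = T_H/(T_H − T_C) = 359.82/57.67 = 6.2396.
Q_H = COP_HP · W = 6.2396 × 200 = 1250 kJ.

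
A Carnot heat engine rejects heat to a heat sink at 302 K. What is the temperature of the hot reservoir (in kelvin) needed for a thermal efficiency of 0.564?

From η = 1 − T_C/T_H, solving for T_H gives T_H = T_C/(1 − η) = 302.00/(1 − 0.564) = 693 K.

T_H ≈ 693 K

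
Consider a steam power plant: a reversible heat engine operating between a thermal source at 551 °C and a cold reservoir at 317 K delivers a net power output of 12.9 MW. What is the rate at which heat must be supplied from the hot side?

T_H = 551 °C → 551 + 273.15 = 824.15 K.
For a reversible engine, η = 1 − T_C/T_H = 1 − 317.00/824.15 = 0.6154.
Q_H = W/η = 12.9/0.6154 = 21.0 MW.

Q̇_H ≈ 21.0 MW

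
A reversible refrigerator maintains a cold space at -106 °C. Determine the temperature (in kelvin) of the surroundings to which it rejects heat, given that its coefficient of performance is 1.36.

T_H ≈ 290 K

T_C = -106 °C → -106 + 273.15 = 167.15 K.
COP_R = T_C/(T_H − T_C) ⇒ T_H = T_C·(1 + 1/COP_R) = 167.15 × (1 + 1/1.36) = 290 K.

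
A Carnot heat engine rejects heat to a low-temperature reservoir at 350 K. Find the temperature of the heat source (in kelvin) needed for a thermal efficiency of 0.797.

T_H ≈ 1720 K

From η = 1 − T_C/T_H, solving for T_H gives T_H = T_C/(1 − η) = 350.00/(1 − 0.797) = 1720 K.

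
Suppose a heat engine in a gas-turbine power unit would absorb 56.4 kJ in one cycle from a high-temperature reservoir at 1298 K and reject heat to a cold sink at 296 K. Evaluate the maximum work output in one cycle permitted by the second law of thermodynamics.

No engine can exceed the Carnot limit: η_max = 1 − T_C/T_H = 1 − 296.00/1298.00 = 0.7720.
W_max = η_max · Q_H = 0.7720 × 56.4 = 43.5 kJ.

W_max ≈ 43.5 kJ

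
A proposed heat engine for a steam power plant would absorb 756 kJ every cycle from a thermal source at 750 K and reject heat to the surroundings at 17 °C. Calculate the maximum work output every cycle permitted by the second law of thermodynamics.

T_C = 17 °C → 17 + 273.15 = 290.15 K.
The upper bound on efficiency is η_max = 1 − T_C/T_H = 1 − 290.15/750.00 = 0.6131.
W_max = η_max · Q_H = 0.6131 × 756 = 464 kJ.

W_max ≈ 464 kJ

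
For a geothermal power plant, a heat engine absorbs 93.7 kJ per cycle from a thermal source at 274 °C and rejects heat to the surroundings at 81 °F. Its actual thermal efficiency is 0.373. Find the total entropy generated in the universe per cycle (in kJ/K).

T_H = 274 °C → 274 + 273.15 = 547.15 K.
T_C = 81 °F → (81 − 32) × 5/9 = 27.22 °C = 300.37 K.
W = η·Q_H = 0.373 × 93.7 = 34.95 kJ, so Q_C = Q_H − W = 58.75 kJ.
The hot reservoir loses entropy Q_H/T_H = 93.7/547.15 = 0.1713 kJ/K; the cold reservoir gains Q_C/T_C = 58.75/300.37 = 0.1956 kJ/K.
ΔS_univ = −Q_H/T_H + Q_C/T_C = 0.02434 kJ/K (> 0, since η = 0.373 < η_Carnot = 0.451).

ΔS_univ ≈ 0.02434 kJ/K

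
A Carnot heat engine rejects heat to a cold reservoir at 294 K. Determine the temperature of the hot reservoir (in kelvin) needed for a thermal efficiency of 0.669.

T_H ≈ 888 K

From η = 1 − T_C/T_H, solving for T_H gives T_H = T_C/(1 − η) = 294.00/(1 − 0.669) = 888 K.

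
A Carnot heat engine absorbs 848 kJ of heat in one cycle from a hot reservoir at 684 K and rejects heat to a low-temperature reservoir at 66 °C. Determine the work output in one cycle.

W ≈ 428 kJ

T_C = 66 °C → 66 + 273.15 = 339.15 K.
η_rev = 1 − T_C/T_H = 1 − 339.15/684.00 = 0.5042.
W = η·Q_H = 0.5042 × 848 = 428 kJ.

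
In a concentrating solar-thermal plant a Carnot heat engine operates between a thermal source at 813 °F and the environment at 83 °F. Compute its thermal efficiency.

η ≈ 0.574

T_H = 813 °F → (813 − 32) × 5/9 = 433.89 °C = 707.04 K.
T_C = 83 °F → (83 − 32) × 5/9 = 28.33 °C = 301.48 K.
η_rev = 1 − T_C/T_H = 1 − 301.48/707.04 = 0.574.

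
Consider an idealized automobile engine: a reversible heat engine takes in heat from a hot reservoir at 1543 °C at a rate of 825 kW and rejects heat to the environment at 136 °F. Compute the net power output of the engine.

T_H = 1543 °C → 1543 + 273.15 = 1816.15 K.
T_C = 136 °F → (136 − 32) × 5/9 = 57.78 °C = 330.93 K.
The Carnot efficiency is η = 1 − T_C/T_H = 1 − 330.93/1816.15 = 0.8178.
W = η·Q_H = 0.8178 × 825 = 675 kW.

Ẇ ≈ 675 kW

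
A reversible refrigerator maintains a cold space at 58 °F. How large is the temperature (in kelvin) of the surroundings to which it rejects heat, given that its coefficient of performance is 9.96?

T_H ≈ 316.5 K

T_C = 58 °F → (58 − 32) × 5/9 = 14.44 °C = 287.59 K.
COP_R = T_C/(T_H − T_C) ⇒ T_H = T_C·(1 + 1/COP_R) = 287.59 × (1 + 1/9.96) = 316.5 K.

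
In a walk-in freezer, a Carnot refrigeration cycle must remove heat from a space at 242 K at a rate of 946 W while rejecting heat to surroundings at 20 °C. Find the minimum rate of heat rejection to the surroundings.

Q̇_H ≈ 1146 W

T_H = 20 °C → 20 + 273.15 = 293.15 K.
For a reversible cycle Q_H/Q_C = T_H/T_C, so Q_H = Q_C·T_H/T_C = 946 × 293.15/242.00 = 1146 W.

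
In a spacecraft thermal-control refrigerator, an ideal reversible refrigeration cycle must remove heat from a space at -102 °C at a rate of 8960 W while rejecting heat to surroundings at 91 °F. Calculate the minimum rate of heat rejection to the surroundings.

T_H = 91 °F → (91 − 32) × 5/9 = 32.78 °C = 305.93 K.
T_C = -102 °C → -102 + 273.15 = 171.15 K.
For a reversible cycle Q_H/Q_C = T_H/T_C, so Q_H = Q_C·T_H/T_C = 8960 × 305.93/171.15 = 16000 W.

Q̇_H ≈ 16000 W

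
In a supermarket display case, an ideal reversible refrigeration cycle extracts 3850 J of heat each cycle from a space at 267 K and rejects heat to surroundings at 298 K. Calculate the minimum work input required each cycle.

W_in ≈ 447.0 J

COP_R = T_C/(T_H − T_C) = 267.00/31.00 = 8.6129.
W = Q_C/COP_R = 3850/8.6129 = 447.0 J.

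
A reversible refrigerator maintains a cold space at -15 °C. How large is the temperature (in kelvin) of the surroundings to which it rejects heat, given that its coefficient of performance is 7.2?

T_H ≈ 294 K

T_C = -15 °C → -15 + 273.15 = 258.15 K.
COP_R = T_C/(T_H − T_C) ⇒ T_H = T_C·(1 + 1/COP_R) = 258.15 × (1 + 1/7.2) = 294 K.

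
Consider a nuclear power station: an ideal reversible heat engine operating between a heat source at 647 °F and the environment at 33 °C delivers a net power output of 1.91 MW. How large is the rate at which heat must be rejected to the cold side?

T_H = 647 °F → (647 − 32) × 5/9 = 341.67 °C = 614.82 K.
T_C = 33 °C → 33 + 273.15 = 306.15 K.
Carnot efficiency: η = 1 − T_C/T_H = 1 − 306.15/614.82 = 0.5020.
Since Q_C/Q_H = T_C/T_H and Q_H = W/η, Q_C = W·T_C/(T_H − T_C) = 1.91 × 306.15/308.67 = 1.894 MW.

Q̇_C ≈ 1.894 MW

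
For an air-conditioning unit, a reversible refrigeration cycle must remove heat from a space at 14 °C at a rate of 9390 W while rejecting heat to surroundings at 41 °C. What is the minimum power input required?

T_H = 41 °C → 41 + 273.15 = 314.15 K.
T_C = 14 °C → 14 + 273.15 = 287.15 K.
The reversible coefficient of performance is COP_R = T_C/(T_H − T_C) = 287.15/27.00 = 10.6352.
W = Q_C/COP_R = 9390/10.6352 = 882.9 W.

Ẇ_in ≈ 882.9 W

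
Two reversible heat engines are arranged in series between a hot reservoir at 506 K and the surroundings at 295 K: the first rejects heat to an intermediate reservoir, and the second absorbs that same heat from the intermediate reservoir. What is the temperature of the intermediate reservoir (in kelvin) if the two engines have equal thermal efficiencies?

T_m ≈ 386 K

Equal efficiencies require 1 − T_m/T_H = 1 − T_C/T_m, i.e. T_m/T_H = T_C/T_m, so T_m = √(T_H·T_C) = √(506.00 × 295.00) = 386 K.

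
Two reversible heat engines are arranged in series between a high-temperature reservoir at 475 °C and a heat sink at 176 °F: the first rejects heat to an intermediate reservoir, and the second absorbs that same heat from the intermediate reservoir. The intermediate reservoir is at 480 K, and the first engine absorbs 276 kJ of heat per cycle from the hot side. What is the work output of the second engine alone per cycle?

T_H = 475 °C → 475 + 273.15 = 748.15 K.
T_C = 176 °F → (176 − 32) × 5/9 = 80.00 °C = 353.15 K.
Heat entering the second stage: Q_m = Q_H·(T_m/T_H) = 276 × 480.00/748.15 = 177 kJ.
Second-stage efficiency η₂ = 1 − T_C/T_m = 1 − 353.15/480.00 = 0.2643, so W₂ = η₂·Q_m = 46.8 kJ.

W₂ ≈ 46.8 kJ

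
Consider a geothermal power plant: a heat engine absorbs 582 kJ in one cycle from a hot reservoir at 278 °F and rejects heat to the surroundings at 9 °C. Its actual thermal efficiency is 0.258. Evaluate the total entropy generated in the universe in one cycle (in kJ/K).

T_H = 278 °F → (278 − 32) × 5/9 = 136.67 °C = 409.82 K.
T_C = 9 °C → 9 + 273.15 = 282.15 K.
W = η·Q_H = 0.258 × 582 = 150.2 kJ, so Q_C = Q_H − W = 431.8 kJ.
The hot reservoir loses entropy Q_H/T_H = 582/409.82 = 1.420 kJ/K; the cold reservoir gains Q_C/T_C = 431.8/282.15 = 1.531 kJ/K.
ΔS_univ = −Q_H/T_H + Q_C/T_C = 0.110 kJ/K (> 0, since η = 0.258 < η_Carnot = 0.312).

ΔS_univ ≈ 0.110 kJ/K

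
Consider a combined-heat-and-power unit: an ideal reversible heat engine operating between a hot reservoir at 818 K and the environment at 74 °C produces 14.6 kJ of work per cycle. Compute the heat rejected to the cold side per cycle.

T_C = 74 °C → 74 + 273.15 = 347.15 K.
For a reversible engine, η = 1 − T_C/T_H = 1 − 347.15/818.00 = 0.5756.
Since Q_C/Q_H = T_C/T_H and Q_H = W/η, Q_C = W·T_C/(T_H − T_C) = 14.6 × 347.15/470.85 = 10.76 kJ.

Q_C ≈ 10.76 kJ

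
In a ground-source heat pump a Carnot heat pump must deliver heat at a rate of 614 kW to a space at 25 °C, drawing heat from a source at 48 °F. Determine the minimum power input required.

Ẇ_in ≈ 33.2 kW

T_H = 25 °C → 25 + 273.15 = 298.15 K.
T_C = 48 °F → (48 − 32) × 5/9 = 8.89 °C = 282.04 K.
Reversible heating COP: COP_HP = T_H/(T_H − T_C) = 298.15/16.11 = 18.5059.
W = Q_H/COP_HP = 614/18.5059 = 33.2 kW.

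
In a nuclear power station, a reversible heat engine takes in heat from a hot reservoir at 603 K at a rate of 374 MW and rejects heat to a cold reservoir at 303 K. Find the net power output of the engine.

The Carnot efficiency is η = 1 − T_C/T_H = 1 − 303.00/603.00 = 0.4975.
W = η·Q_H = 0.4975 × 374 = 186 MW.

Ẇ ≈ 186 MW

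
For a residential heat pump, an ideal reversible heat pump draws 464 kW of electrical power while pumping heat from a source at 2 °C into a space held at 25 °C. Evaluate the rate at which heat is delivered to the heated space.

T_H = 25 °C → 25 + 273.15 = 298.15 K.
T_C = 2 °C → 2 + 273.15 = 275.15 K.
The Carnot heat-pump COP is COP_HP = T_H/(T_H − T_C) = 298.15/23.00 = 12.9630.
Q_H = COP_HP · W = 12.9630 × 464 = 6015 kW.

Q̇_H ≈ 6015 kW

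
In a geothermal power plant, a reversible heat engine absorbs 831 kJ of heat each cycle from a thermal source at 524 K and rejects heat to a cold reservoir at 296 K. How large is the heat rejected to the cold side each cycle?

For a reversible engine, η = 1 − T_C/T_H = 1 − 296.00/524.00 = 0.4351.
For a reversible cycle Q_C/Q_H = T_C/T_H, so Q_C = 831 × 296.00/524.00 = 469 kJ.

Q_C ≈ 469 kJ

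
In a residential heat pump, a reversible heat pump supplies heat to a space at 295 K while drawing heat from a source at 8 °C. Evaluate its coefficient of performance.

T_C = 8 °C → 8 + 273.15 = 281.15 K.
For a reversible heat pump, COP_HP = T_H/(T_H − T_C) = 295.00/(295.00 − 281.15) = 21.30.

COP_HP ≈ 21.30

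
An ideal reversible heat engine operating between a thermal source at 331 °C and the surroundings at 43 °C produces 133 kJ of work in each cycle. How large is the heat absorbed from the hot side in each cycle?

Q_H ≈ 279 kJ

T_H = 331 °C → 331 + 273.15 = 604.15 K.
T_C = 43 °C → 43 + 273.15 = 316.15 K.
For a reversible engine, η = 1 − T_C/T_H = 1 − 316.15/604.15 = 0.4767.
Q_H = W/η = 133/0.4767 = 279 kJ.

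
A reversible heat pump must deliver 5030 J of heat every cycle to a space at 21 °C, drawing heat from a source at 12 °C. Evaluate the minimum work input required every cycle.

W_in ≈ 154 J

T_H = 21 °C → 21 + 273.15 = 294.15 K.
T_C = 12 °C → 12 + 273.15 = 285.15 K.
Reversible heating COP: COP_HP = T_H/(T_H − T_C) = 294.15/9.00 = 32.6833.
W = Q_H/COP_HP = 5030/32.6833 = 154 J.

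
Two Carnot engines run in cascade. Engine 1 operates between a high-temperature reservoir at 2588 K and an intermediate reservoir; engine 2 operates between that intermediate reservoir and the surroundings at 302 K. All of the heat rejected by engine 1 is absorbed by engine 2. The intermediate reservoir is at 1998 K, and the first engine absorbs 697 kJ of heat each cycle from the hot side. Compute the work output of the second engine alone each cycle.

W₂ ≈ 457 kJ

Heat entering the second stage: Q_m = Q_H·(T_m/T_H) = 697 × 1998.00/2588.00 = 538 kJ.
Second-stage efficiency η₂ = 1 − T_C/T_m = 1 − 302.00/1998.00 = 0.8488, so W₂ = η₂·Q_m = 457 kJ.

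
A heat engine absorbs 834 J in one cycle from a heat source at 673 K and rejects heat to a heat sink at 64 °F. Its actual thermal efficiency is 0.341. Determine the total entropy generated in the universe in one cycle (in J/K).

ΔS_univ ≈ 0.650 J/K

T_C = 64 °F → (64 − 32) × 5/9 = 17.78 °C = 290.93 K.
W = η·Q_H = 0.341 × 834 = 284.4 J, so Q_C = Q_H − W = 549.6 J.
The hot reservoir loses entropy Q_H/T_H = 834/673.00 = 1.239 J/K; the cold reservoir gains Q_C/T_C = 549.6/290.93 = 1.889 J/K.
ΔS_univ = −Q_H/T_H + Q_C/T_C = 0.650 J/K (> 0, since η = 0.341 < η_Carnot = 0.568).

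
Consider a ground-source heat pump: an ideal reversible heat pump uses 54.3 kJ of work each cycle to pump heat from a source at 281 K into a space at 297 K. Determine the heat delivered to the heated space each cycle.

Q_H ≈ 1008 kJ

The Carnot heat-pump COP is COP_HP = T_H/(T_H − T_C) = 297.00/16.00 = 18.5625.
Q_H = COP_HP · W = 18.5625 × 54.3 = 1008 kJ.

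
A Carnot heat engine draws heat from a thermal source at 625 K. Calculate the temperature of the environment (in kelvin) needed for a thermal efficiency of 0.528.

From η = 1 − T_C/T_H, T_C = T_H·(1 − η) = 625.00 × (1 − 0.528) = 295 K.

T_C ≈ 295 K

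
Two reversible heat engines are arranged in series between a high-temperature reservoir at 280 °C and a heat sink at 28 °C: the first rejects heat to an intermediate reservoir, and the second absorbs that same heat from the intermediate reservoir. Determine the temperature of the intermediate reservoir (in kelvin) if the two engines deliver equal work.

T_H = 280 °C → 280 + 273.15 = 553.15 K.
T_C = 28 °C → 28 + 273.15 = 301.15 K.
For reversible stages Q_m = Q_H·(T_m/T_H). Setting W₁ = Q_H(1 − T_m/T_H) equal to W₂ = Q_m(1 − T_C/T_m) = Q_H·(T_m − T_C)/T_H gives T_H − T_m = T_m − T_C, so T_m = (T_H + T_C)/2 = (553.15 + 301.15)/2 = 427 K.

T_m ≈ 427 K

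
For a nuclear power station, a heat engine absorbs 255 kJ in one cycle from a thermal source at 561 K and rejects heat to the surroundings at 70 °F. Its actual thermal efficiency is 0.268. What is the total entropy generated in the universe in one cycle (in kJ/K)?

ΔS_univ ≈ 0.180 kJ/K

T_C = 70 °F → (70 − 32) × 5/9 = 21.11 °C = 294.26 K.
W = η·Q_H = 0.268 × 255 = 68.34 kJ, so Q_C = Q_H − W = 186.7 kJ.
Entropy balance on the reservoirs: −Q_H/T_H = -0.4545 kJ/K, +Q_C/T_C = 0.6343 kJ/K.
ΔS_univ = −Q_H/T_H + Q_C/T_C = 0.180 kJ/K (> 0, since η = 0.268 < η_Carnot = 0.475).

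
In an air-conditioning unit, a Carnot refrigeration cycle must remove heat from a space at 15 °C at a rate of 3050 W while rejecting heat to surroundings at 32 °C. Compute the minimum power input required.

T_H = 32 °C → 32 + 273.15 = 305.15 K.
T_C = 15 °C → 15 + 273.15 = 288.15 K.
For a reversible refrigerator, COP_R = T_C/(T_H − T_C) = 288.15/17.00 = 16.9500.
W = Q_C/COP_R = 3050/16.9500 = 180 W.

Ẇ_in ≈ 180 W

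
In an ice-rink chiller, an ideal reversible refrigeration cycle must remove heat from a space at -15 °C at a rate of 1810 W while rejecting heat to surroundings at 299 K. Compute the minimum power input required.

T_C = -15 °C → -15 + 273.15 = 258.15 K.
For a reversible refrigerator, COP_R = T_C/(T_H − T_C) = 258.15/40.85 = 6.3195.
W = Q_C/COP_R = 1810/6.3195 = 286.4 W.

Ẇ_in ≈ 286.4 W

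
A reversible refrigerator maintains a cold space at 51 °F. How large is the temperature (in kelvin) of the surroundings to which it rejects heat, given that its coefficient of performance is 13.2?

T_H ≈ 305 K

T_C = 51 °F → (51 − 32) × 5/9 = 10.56 °C = 283.71 K.
COP_R = T_C/(T_H − T_C) ⇒ T_H = T_C·(1 + 1/COP_R) = 283.71 × (1 + 1/13.2) = 305 K.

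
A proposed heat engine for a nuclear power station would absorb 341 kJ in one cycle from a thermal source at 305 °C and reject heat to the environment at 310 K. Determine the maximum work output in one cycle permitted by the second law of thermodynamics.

T_H = 305 °C → 305 + 273.15 = 578.15 K.
By the Carnot theorem, η_max = 1 − T_C/T_H = 1 − 310.00/578.15 = 0.4638.
W_max = η_max · Q_H = 0.4638 × 341 = 158 kJ.

W_max ≈ 158 kJ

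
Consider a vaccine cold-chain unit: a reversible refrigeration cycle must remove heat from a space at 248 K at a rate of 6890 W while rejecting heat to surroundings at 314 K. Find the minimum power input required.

Ẇ_in ≈ 1830 W

For a reversible refrigerator, COP_R = T_C/(T_H − T_C) = 248.00/66.00 = 3.7576.
W = Q_C/COP_R = 6890/3.7576 = 1830 W.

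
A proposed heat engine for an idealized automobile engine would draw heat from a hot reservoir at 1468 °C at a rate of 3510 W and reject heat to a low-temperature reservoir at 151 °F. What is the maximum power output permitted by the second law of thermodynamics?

T_H = 1468 °C → 1468 + 273.15 = 1741.15 K.
T_C = 151 °F → (151 − 32) × 5/9 = 66.11 °C = 339.26 K.
The second-law ceiling is the Carnot efficiency, η_max = 1 − T_C/T_H = 1 − 339.26/1741.15 = 0.8052.
W_max = η_max · Q_H = 0.8052 × 3510 = 2830 W.

Ẇ_max ≈ 2830 W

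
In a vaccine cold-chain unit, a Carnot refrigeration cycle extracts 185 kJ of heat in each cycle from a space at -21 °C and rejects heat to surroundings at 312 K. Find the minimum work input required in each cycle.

T_C = -21 °C → -21 + 273.15 = 252.15 K.
Carnot COP: COP_R = T_C/(T_H − T_C) = 252.15/59.85 = 4.2130.
W = Q_C/COP_R = 185/4.2130 = 43.9 kJ.

W_in ≈ 43.9 kJ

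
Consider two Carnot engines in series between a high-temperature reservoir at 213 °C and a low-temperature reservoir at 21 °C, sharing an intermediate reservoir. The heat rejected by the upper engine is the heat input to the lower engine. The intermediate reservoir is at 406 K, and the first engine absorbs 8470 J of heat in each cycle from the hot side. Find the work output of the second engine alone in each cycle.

T_H = 213 °C → 213 + 273.15 = 486.15 K.
T_C = 21 °C → 21 + 273.15 = 294.15 K.
Heat entering the second stage: Q_m = Q_H·(T_m/T_H) = 8470 × 406.00/486.15 = 7070 J.
Second-stage efficiency η₂ = 1 − T_C/T_m = 1 − 294.15/406.00 = 0.2755, so W₂ = η₂·Q_m = 1950 J.

W₂ ≈ 1950 J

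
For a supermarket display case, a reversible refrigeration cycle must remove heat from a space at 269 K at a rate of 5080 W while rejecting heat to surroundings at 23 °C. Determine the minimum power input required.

T_H = 23 °C → 23 + 273.15 = 296.15 K.
For a reversible refrigerator, COP_R = T_C/(T_H − T_C) = 269.00/27.15 = 9.9079.
W = Q_C/COP_R = 5080/9.9079 = 512.7 W.

Ẇ_in ≈ 512.7 W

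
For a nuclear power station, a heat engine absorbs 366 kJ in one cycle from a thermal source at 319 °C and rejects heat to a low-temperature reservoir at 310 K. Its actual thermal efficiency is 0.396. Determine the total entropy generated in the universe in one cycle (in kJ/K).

ΔS_univ ≈ 0.0950 kJ/K

T_H = 319 °C → 319 + 273.15 = 592.15 K.
W = η·Q_H = 0.396 × 366 = 144.9 kJ, so Q_C = Q_H − W = 221.1 kJ.
The hot reservoir loses entropy Q_H/T_H = 366/592.15 = 0.6181 kJ/K; the cold reservoir gains Q_C/T_C = 221.1/310.00 = 0.7131 kJ/K.
ΔS_univ = −Q_H/T_H + Q_C/T_C = 0.0950 kJ/K (> 0, since η = 0.396 < η_Carnot = 0.476).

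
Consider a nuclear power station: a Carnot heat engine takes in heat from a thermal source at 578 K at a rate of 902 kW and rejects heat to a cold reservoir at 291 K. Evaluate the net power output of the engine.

Ẇ ≈ 448 kW

Carnot efficiency: η = 1 − T_C/T_H = 1 − 291.00/578.00 = 0.4965.
W = η·Q_H = 0.4965 × 902 = 448 kW.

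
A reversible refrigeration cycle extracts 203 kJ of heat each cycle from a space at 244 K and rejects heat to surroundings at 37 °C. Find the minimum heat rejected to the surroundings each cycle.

Q_H ≈ 258 kJ

T_H = 37 °C → 37 + 273.15 = 310.15 K.
For a reversible cycle Q_H/Q_C = T_H/T_C, so Q_H = Q_C·T_H/T_C = 203 × 310.15/244.00 = 258 kJ.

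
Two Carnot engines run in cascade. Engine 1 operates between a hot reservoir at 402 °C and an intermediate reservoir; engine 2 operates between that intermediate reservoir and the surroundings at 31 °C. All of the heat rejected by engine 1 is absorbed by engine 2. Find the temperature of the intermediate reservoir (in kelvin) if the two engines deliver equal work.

T_H = 402 °C → 402 + 273.15 = 675.15 K.
T_C = 31 °C → 31 + 273.15 = 304.15 K.
For reversible stages Q_m = Q_H·(T_m/T_H). Setting W₁ = Q_H(1 − T_m/T_H) equal to W₂ = Q_m(1 − T_C/T_m) = Q_H·(T_m − T_C)/T_H gives T_H − T_m = T_m − T_C, so T_m = (T_H + T_C)/2 = (675.15 + 304.15)/2 = 489.6 K.

T_m ≈ 489.6 K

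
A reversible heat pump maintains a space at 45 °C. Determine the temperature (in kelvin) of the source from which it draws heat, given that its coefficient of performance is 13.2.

T_C ≈ 294 K

T_H = 45 °C → 45 + 273.15 = 318.15 K.
COP_HP = T_H/(T_H − T_C) ⇒ T_C = T_H·(COP_HP − 1)/COP_HP = 318.15 × (13.2 − 1)/13.2 = 294 K.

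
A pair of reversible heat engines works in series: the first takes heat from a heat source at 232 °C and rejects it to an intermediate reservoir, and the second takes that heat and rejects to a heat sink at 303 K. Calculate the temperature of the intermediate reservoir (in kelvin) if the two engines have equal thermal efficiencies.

T_H = 232 °C → 232 + 273.15 = 505.15 K.
Equal efficiencies require 1 − T_m/T_H = 1 − T_C/T_m, i.e. T_m/T_H = T_C/T_m, so T_m = √(T_H·T_C) = √(505.15 × 303.00) = 391.2 K.

T_m ≈ 391.2 K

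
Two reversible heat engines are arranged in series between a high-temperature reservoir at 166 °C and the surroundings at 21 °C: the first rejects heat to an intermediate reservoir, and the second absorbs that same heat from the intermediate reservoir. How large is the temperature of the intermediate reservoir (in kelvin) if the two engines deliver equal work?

T_m ≈ 367 K

T_H = 166 °C → 166 + 273.15 = 439.15 K.
T_C = 21 °C → 21 + 273.15 = 294.15 K.
For reversible stages Q_m = Q_H·(T_m/T_H). Setting W₁ = Q_H(1 − T_m/T_H) equal to W₂ = Q_m(1 − T_C/T_m) = Q_H·(T_m − T_C)/T_H gives T_H − T_m = T_m − T_C, so T_m = (T_H + T_C)/2 = (439.15 + 294.15)/2 = 367 K.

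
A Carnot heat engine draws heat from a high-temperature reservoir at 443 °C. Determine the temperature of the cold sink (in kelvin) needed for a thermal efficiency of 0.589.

T_C ≈ 294 K

T_H = 443 °C → 443 + 273.15 = 716.15 K.
From η = 1 − T_C/T_H, T_C = T_H·(1 − η) = 716.15 × (1 − 0.589) = 294 K.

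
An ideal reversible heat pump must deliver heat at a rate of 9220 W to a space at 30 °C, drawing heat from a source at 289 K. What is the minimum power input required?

Ẇ_in ≈ 430 W

T_H = 30 °C → 30 + 273.15 = 303.15 K.
COP_HP = T_H/(T_H − T_C) = 303.15/14.15 = 21.4240.
W = Q_H/COP_HP = 9220/21.4240 = 430 W.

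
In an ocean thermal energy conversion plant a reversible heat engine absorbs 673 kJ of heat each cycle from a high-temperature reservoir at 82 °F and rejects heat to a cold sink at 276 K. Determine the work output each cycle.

W ≈ 55.7 kJ

T_H = 82 °F → (82 − 32) × 5/9 = 27.78 °C = 300.93 K.
For a reversible engine, η = 1 − T_C/T_H = 1 − 276.00/300.93 = 0.0828.
W = η·Q_H = 0.0828 × 673 = 55.7 kJ.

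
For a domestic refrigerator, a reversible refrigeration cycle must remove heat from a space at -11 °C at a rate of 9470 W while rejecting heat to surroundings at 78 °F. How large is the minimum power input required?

Ẇ_in ≈ 1320 W

T_H = 78 °F → (78 − 32) × 5/9 = 25.56 °C = 298.71 K.
T_C = -11 °C → -11 + 273.15 = 262.15 K.
For a reversible refrigerator, COP_R = T_C/(T_H − T_C) = 262.15/36.56 = 7.1713.
W = Q_C/COP_R = 9470/7.1713 = 1320 W.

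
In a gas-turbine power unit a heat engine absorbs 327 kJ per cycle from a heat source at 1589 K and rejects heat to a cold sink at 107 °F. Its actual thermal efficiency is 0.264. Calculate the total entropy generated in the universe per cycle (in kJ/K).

T_C = 107 °F → (107 − 32) × 5/9 = 41.67 °C = 314.82 K.
W = η·Q_H = 0.264 × 327 = 86.33 kJ, so Q_C = Q_H − W = 240.7 kJ.
Reservoir entropy changes: ΔS_H = −Q_H/T_H = −327/1589.00 = -0.2058 kJ/K and ΔS_C = +Q_C/T_C = 240.7/314.82 = 0.7645 kJ/K.
ΔS_univ = −Q_H/T_H + Q_C/T_C = 0.559 kJ/K (> 0, since η = 0.264 < η_Carnot = 0.802).

ΔS_univ ≈ 0.559 kJ/K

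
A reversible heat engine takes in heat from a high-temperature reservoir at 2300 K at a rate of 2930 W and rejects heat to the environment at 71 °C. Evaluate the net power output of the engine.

Ẇ ≈ 2490 W

T_C = 71 °C → 71 + 273.15 = 344.15 K.
Carnot efficiency: η = 1 − T_C/T_H = 1 − 344.15/2300.00 = 0.8504.
W = η·Q_H = 0.8504 × 2930 = 2490 W.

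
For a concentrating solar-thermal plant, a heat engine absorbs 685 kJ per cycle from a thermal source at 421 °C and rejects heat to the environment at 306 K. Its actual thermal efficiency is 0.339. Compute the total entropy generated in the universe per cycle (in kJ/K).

ΔS_univ ≈ 0.493 kJ/K

T_H = 421 °C → 421 + 273.15 = 694.15 K.
W = η·Q_H = 0.339 × 685 = 232.2 kJ, so Q_C = Q_H − W = 452.8 kJ.
Reservoir entropy changes: ΔS_H = −Q_H/T_H = −685/694.15 = -0.9868 kJ/K and ΔS_C = +Q_C/T_C = 452.8/306.00 = 1.480 kJ/K.
ΔS_univ = −Q_H/T_H + Q_C/T_C = 0.493 kJ/K (> 0, since η = 0.339 < η_Carnot = 0.559).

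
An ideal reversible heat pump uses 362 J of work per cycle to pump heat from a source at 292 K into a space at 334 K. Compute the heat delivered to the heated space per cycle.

Reversible heating COP: COP_HP = T_H/(T_H − T_C) = 334.00/42.00 = 7.9524.
Q_H = COP_HP · W = 7.9524 × 362 = 2880 J.

Q_H ≈ 2880 J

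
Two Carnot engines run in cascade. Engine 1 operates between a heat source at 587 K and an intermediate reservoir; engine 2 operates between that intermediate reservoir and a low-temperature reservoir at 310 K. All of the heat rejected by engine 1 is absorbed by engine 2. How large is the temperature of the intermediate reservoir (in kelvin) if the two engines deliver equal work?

For reversible stages Q_m = Q_H·(T_m/T_H). Setting W₁ = Q_H(1 − T_m/T_H) equal to W₂ = Q_m(1 − T_C/T_m) = Q_H·(T_m − T_C)/T_H gives T_H − T_m = T_m − T_C, so T_m = (T_H + T_C)/2 = (587.00 + 310.00)/2 = 448 K.

T_m ≈ 448 K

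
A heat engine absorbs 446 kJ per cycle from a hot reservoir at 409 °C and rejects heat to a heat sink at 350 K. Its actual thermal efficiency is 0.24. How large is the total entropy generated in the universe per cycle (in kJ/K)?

ΔS_univ ≈ 0.3146 kJ/K

T_H = 409 °C → 409 + 273.15 = 682.15 K.
W = η·Q_H = 0.24 × 446 = 107.0 kJ, so Q_C = Q_H − W = 339.0 kJ.
Reservoir entropy changes: ΔS_H = −Q_H/T_H = −446/682.15 = -0.6538 kJ/K and ΔS_C = +Q_C/T_C = 339.0/350.00 = 0.9685 kJ/K.
ΔS_univ = −Q_H/T_H + Q_C/T_C = 0.3146 kJ/K (> 0, since η = 0.24 < η_Carnot = 0.487).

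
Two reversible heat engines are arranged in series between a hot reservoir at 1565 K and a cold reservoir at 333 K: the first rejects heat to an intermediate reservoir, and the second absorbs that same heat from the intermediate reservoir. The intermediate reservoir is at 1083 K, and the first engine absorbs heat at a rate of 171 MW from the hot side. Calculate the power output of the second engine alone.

Ẇ₂ ≈ 81.9 MW

Heat entering the second stage: Q_m = Q_H·(T_m/T_H) = 171 × 1083.00/1565.00 = 118 MW.
Second-stage efficiency η₂ = 1 − T_C/T_m = 1 − 333.00/1083.00 = 0.6925, so W₂ = η₂·Q_m = 81.9 MW.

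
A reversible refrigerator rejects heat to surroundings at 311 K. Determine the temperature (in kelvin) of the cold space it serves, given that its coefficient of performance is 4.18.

T_C ≈ 251 K

COP_R = T_C/(T_H − T_C) ⇒ T_C = T_H·COP_R/(1 + COP_R) = 311.00 × 4.18/(1 + 4.18) = 251 K.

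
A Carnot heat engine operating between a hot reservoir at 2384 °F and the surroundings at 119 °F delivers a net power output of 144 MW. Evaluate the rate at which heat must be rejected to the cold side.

Q̇_C ≈ 36.8 MW

T_H = 2384 °F → (2384 − 32) × 5/9 = 1306.67 °C = 1579.82 K.
T_C = 119 °F → (119 − 32) × 5/9 = 48.33 °C = 321.48 K.
For a reversible engine, η = 1 − T_C/T_H = 1 − 321.48/1579.82 = 0.7965.
Since Q_C/Q_H = T_C/T_H and Q_H = W/η, Q_C = W·T_C/(T_H − T_C) = 144 × 321.48/1258.33 = 36.8 MW.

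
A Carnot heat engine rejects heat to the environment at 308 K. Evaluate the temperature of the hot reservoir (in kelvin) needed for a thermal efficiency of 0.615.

T_H ≈ 800 K

From η = 1 − T_C/T_H, solving for T_H gives T_H = T_C/(1 − η) = 308.00/(1 − 0.615) = 800 K.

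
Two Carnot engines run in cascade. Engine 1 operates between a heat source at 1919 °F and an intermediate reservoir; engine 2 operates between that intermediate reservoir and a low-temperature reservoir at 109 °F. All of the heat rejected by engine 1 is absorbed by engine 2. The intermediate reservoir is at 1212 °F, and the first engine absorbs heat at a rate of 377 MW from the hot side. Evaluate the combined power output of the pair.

Ẇ_total ≈ 287 MW

T_H = 1919 °F → (1919 − 32) × 5/9 = 1048.33 °C = 1321.48 K.
T_C = 109 °F → (109 − 32) × 5/9 = 42.78 °C = 315.93 K.
Two reversible stages in series are equivalent to a single Carnot engine between T_H and T_C, so η_total = 1 − T_C/T_H = 1 − 315.93/1321.48 = 0.7609.
W_total = η_total · Q_H = 0.7609 × 377 = 287 MW.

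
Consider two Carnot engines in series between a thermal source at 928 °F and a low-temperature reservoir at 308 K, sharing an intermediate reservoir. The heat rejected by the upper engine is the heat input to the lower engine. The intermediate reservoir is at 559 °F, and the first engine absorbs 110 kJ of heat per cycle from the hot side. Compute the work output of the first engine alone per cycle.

W₁ ≈ 29.3 kJ

T_H = 928 °F → (928 − 32) × 5/9 = 497.78 °C = 770.93 K.
T_m = 559 °F → (559 − 32) × 5/9 = 292.78 °C = 565.93 K.
First-stage efficiency η₁ = 1 − T_m/T_H = 1 − 565.93/770.93 = 0.2659.
W₁ = η₁·Q_H = 0.2659 × 110 = 29.3 kJ.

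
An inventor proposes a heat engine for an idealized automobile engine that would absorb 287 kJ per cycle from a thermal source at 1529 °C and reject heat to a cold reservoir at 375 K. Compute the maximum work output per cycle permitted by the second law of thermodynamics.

T_H = 1529 °C → 1529 + 273.15 = 1802.15 K.
By the Carnot theorem, η_max = 1 − T_C/T_H = 1 − 375.00/1802.15 = 0.7919.
W_max = η_max · Q_H = 0.7919 × 287 = 227.3 kJ.

W_max ≈ 227.3 kJ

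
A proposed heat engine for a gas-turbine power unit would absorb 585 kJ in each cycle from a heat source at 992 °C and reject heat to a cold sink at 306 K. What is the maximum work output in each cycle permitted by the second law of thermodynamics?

T_H = 992 °C → 992 + 273.15 = 1265.15 K.
The upper bound on efficiency is η_max = 1 − T_C/T_H = 1 − 306.00/1265.15 = 0.7581.
W_max = η_max · Q_H = 0.7581 × 585 = 444 kJ.

W_max ≈ 444 kJ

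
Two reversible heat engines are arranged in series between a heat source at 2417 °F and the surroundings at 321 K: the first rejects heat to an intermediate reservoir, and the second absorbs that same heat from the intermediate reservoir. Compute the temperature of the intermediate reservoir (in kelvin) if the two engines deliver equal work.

T_H = 2417 °F → (2417 − 32) × 5/9 = 1325.00 °C = 1598.15 K.
For reversible stages Q_m = Q_H·(T_m/T_H). Setting W₁ = Q_H(1 − T_m/T_H) equal to W₂ = Q_m(1 − T_C/T_m) = Q_H·(T_m − T_C)/T_H gives T_H − T_m = T_m − T_C, so T_m = (T_H + T_C)/2 = (1598.15 + 321.00)/2 = 959.6 K.

T_m ≈ 959.6 K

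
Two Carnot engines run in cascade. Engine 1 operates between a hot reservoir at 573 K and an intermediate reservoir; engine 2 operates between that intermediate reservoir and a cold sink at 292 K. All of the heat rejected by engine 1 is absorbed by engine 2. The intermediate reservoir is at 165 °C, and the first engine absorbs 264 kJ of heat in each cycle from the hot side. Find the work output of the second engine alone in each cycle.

T_m = 165 °C → 165 + 273.15 = 438.15 K.
Heat entering the second stage: Q_m = Q_H·(T_m/T_H) = 264 × 438.15/573.00 = 201.9 kJ.
Second-stage efficiency η₂ = 1 − T_C/T_m = 1 − 292.00/438.15 = 0.3336, so W₂ = η₂·Q_m = 67.34 kJ.

W₂ ≈ 67.34 kJ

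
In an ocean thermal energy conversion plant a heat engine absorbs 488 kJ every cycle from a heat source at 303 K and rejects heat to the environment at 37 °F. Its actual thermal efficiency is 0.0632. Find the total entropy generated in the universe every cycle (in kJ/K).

T_C = 37 °F → (37 − 32) × 5/9 = 2.78 °C = 275.93 K.
W = η·Q_H = 0.0632 × 488 = 30.84 kJ, so Q_C = Q_H − W = 457.2 kJ.
Entropy balance on the reservoirs: −Q_H/T_H = -1.611 kJ/K, +Q_C/T_C = 1.657 kJ/K.
ΔS_univ = −Q_H/T_H + Q_C/T_C = 0.0462 kJ/K (> 0, since η = 0.0632 < η_Carnot = 0.089).

ΔS_univ ≈ 0.0462 kJ/K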